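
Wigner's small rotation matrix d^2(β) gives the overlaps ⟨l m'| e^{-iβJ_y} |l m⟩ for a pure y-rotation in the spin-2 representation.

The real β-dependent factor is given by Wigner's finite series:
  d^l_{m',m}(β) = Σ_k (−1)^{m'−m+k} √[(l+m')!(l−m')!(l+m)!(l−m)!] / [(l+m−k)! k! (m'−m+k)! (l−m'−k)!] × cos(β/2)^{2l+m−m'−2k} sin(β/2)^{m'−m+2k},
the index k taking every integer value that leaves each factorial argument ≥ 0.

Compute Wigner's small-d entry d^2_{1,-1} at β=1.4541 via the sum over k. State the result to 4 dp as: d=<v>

d=0.5447

d^2_{1,-1}(β=1.4541) via Wigner's sum:
Half-angle: c=0.747138, s=0.664668. N=√(6·1·1·6)=6.000000
k: max(0,(-1)−(1))=0 … min(2+(-1),2−(1))=1
  k=0: (−1)^2·6.0000/(2)·0.7471^2·0.6647^2 = +0.739833
  k=1: (−1)^3·6.0000/(6)·0.7471^0·0.6647^4 = -0.195173
d^2_{1,-1}(1.4541) = +0.739833 -0.195173 = +0.544659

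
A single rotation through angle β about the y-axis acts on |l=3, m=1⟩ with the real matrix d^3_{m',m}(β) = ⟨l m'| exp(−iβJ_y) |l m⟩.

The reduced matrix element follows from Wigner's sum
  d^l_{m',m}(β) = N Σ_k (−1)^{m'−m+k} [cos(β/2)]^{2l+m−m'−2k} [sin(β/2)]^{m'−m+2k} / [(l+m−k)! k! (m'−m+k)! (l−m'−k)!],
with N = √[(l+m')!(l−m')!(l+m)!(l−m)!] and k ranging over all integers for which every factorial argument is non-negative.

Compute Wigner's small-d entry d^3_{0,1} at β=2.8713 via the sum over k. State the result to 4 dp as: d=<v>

d=0.4213

d^3_{0,1}(β=2.8713) via Wigner's sum:
c=cos(2.8713/2)=0.134735, s=sin(2.8713/2)=0.990882; N=√[6·6·24·2]=41.569219
The bounds max(0,m−m')=1 and min(l+m,l−m')=3 give 3 terms
  k=1: (−1)^0·41.5692/(12)·0.1347^5·0.9909^1 = +0.000152
  k=2: (−1)^1·41.5692/(4)·0.1347^3·0.9909^3 = -0.024730
  k=3: (−1)^2·41.5692/(12)·0.1347^1·0.9909^5 = +0.445842
d^3_{0,1}(2.8713) = +0.000152 -0.024730 +0.445842 = +0.421264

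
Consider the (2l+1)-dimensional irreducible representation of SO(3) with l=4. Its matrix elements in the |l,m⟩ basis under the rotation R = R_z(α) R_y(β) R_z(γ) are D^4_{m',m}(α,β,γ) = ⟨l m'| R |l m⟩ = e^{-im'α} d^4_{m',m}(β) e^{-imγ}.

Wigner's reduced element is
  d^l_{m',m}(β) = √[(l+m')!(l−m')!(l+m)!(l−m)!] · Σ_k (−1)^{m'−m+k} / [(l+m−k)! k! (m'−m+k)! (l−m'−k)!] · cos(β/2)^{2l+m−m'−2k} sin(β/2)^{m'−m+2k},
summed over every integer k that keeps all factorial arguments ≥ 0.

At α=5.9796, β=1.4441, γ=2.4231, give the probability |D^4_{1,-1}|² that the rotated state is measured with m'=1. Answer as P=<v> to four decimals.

First d^4_{1,-1}(β=1.4441), then the phase factors e^{-i(1)α} and e^{-i(-1)γ}:
Half-angle: c=0.750452, s=0.660924. N=√(120·6·6·120)=720.000000
k: max(0,(-1)−(1))=0 … min(4+(-1),4−(1))=3
  k=0: (−1)^2·720.0000/(72)·0.7505^6·0.6609^2 = +0.780266
  k=1: (−1)^3·720.0000/(24)·0.7505^4·0.6609^4 = -1.815605
  k=2: (−1)^4·720.0000/(48)·0.7505^2·0.6609^6 = +0.704123
  k=3: (−1)^5·720.0000/(720)·0.7505^0·0.6609^8 = -0.036410
d^4_{1,-1}(1.4441) = +0.780266 -1.815605 +0.704123 -0.036410 = -0.367625
|D^4_{1,-1}|² = |d^4_{1,-1}(β)|² = (-0.367625)² = 0.135148 (the z-rotation phases have unit modulus)

P=0.1351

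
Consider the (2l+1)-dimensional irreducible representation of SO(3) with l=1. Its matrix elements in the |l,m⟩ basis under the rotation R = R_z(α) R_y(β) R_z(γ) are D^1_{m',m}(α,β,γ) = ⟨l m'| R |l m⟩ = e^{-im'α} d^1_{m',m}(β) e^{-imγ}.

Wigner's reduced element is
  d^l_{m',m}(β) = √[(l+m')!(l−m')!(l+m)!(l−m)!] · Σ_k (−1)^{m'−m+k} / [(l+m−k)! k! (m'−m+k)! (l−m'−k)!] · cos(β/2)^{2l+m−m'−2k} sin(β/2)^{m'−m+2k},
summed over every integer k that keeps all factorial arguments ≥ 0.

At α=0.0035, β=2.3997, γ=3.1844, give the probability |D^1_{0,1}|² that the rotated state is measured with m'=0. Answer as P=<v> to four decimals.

Split into d^1_{0,1}(β=2.3997) × two z-phases.
With c≡cos(β/2)=0.362498 and s≡sin(β/2)=0.931985, N=[1·1·2·1]^{1/2}=1.414214
k: max(0,(1)−(0))=1 … min(1+(1),1−(0))=1
  k=1: (−1)^0·1.4142/(1)·0.3625^1·0.9320^1 = +0.477781
d^1_{0,1}(2.3997) = +0.477781
|D^1_{0,1}|² = |d^1_{0,1}(β)|² = (+0.477781)² = 0.228275 (the z-rotation phases have unit modulus)

P=0.2283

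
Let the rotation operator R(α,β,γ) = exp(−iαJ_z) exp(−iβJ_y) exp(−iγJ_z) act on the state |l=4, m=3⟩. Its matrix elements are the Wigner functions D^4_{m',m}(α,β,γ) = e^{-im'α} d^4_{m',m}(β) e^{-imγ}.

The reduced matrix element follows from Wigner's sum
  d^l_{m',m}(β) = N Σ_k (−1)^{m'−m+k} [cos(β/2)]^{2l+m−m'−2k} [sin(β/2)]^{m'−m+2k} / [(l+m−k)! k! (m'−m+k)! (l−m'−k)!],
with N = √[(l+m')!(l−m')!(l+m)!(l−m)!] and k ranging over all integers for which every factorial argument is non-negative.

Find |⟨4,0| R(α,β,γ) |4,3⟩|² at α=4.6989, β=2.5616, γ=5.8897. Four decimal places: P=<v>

Split into d^4_{0,3}(β=2.5616) × two z-phases.
Half-angle: c=0.285949, s=0.958245. N=√(24·24·5040·1)=1703.830978
The bounds max(0,m−m')=3 and min(l+m,l−m')=4 give 2 terms
  k=3: (−1)^0·1703.8310/(144)·0.2859^5·0.9582^3 = +0.019904
  k=4: (−1)^1·1703.8310/(144)·0.2859^3·0.9582^5 = -0.223517
d^4_{0,3}(2.5616) = +0.019904 -0.223517 = -0.203614
|D^4_{0,3}|² = |d^4_{0,3}(β)|² = (-0.203614)² = 0.041458 (the z-rotation phases have unit modulus)

P=0.0415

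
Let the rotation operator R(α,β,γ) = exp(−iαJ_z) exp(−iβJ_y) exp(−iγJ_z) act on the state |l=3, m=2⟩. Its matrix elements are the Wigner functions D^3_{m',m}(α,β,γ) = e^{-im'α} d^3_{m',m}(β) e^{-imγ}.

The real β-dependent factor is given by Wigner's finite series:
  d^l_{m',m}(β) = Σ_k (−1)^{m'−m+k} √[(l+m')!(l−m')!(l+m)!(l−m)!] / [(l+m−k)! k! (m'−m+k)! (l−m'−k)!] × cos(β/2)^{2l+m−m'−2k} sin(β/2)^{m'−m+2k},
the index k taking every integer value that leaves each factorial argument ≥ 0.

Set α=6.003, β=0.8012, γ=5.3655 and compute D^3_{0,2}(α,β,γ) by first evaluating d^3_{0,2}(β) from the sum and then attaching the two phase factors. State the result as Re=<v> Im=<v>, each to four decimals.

Split into d^3_{0,2}(β=0.8012) × two z-phases.
c=cos(0.8012/2)=0.920827, s=sin(0.8012/2)=0.389971; N=√[6·6·120·1]=65.726707
k: max(0,(2)−(0))=2 … min(3+(2),3−(0))=3
  k=2: (−1)^0·65.7267/(12)·0.9208^4·0.3900^2 = +0.598877
  k=3: (−1)^1·65.7267/(12)·0.9208^2·0.3900^4 = -0.107410
d^3_{0,2}(0.8012) = +0.598877 -0.107410 = +0.491467
Attach z-rotation phases: D = e^{-i(0)(6.003)}·(+0.491467)·e^{-i(2)(5.3655)} = -0.128518+0.474366i

Re=-0.1285 Im=0.4744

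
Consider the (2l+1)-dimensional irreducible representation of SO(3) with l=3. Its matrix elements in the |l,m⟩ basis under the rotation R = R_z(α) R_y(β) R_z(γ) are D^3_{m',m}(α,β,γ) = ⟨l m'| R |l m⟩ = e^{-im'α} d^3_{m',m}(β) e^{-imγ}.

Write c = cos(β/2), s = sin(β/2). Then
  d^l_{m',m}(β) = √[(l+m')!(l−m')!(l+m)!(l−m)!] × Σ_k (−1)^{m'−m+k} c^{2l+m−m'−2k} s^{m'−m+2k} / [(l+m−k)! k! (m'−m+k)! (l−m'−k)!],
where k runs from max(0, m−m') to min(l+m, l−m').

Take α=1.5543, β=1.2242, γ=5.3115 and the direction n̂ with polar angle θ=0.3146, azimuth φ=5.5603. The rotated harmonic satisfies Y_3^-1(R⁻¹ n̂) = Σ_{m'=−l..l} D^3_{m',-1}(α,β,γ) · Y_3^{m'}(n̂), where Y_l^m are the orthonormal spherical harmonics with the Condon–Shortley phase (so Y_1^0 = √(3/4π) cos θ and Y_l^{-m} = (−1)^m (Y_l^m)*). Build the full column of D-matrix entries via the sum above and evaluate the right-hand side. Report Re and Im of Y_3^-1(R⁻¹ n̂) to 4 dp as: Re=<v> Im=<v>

Re=0.1025 Im=-0.2728

Need the full column D^3_{m',-1} for m'=−3..3 at α=1.5543, β=1.2242, γ=5.3115.
cos(β/2)=0.818443, sin(β/2)=0.574587
d^3_{-3,-1}: single k=2 term ⇒ +0.573736;  D = -0.489237-0.299700i
d^3_{-2,-1}: k∈[1..2] ⇒ +0.667266 -0.657755 = +0.009511;  D = -0.005101+0.008027i
d^3_{-1,-1}: k∈[0..2] ⇒ +0.300560 -1.185104 +0.438079 = -0.446464;  D = -0.372810-0.245649i
d^3_{0,-1}: k∈[0..2] ⇒ -0.730953 +1.080801 -0.177566 = +0.172282;  D = +0.097152-0.142277i
d^3_{1,-1}: k∈[0..2] ⇒ +0.888828 -0.584106 +0.035986 = +0.340708;  D = -0.278162-0.196744i
d^3_{2,-1}: k∈[0..1] ⇒ -0.657755 +0.162095 = -0.495660;  D = +0.292857-0.399892i
d^3_{3,-1}: single k=0 term ⇒ +0.282779;  D = +0.225355+0.170819i
Y_3^{m'}(θ=0.3146,φ=5.5603) and Σ D·Y over m':
  (-0.4892-0.2997i)·(-0.0070+0.0102i)  (-0.0051+0.0080i)·(+0.0116+0.0923i)  (-0.3728-0.2456i)·(+0.2641+0.2330i)  (+0.0972-0.1423i)·(+0.5398+0.0000i)  (-0.2782-0.1967i)·(-0.2641+0.2330i)  (+0.2929-0.3999i)·(+0.0116-0.0923i)  (+0.2254+0.1708i)·(+0.0070+0.0102i)
Y_3^-1(R⁻¹ n̂) = +0.102477-0.272847i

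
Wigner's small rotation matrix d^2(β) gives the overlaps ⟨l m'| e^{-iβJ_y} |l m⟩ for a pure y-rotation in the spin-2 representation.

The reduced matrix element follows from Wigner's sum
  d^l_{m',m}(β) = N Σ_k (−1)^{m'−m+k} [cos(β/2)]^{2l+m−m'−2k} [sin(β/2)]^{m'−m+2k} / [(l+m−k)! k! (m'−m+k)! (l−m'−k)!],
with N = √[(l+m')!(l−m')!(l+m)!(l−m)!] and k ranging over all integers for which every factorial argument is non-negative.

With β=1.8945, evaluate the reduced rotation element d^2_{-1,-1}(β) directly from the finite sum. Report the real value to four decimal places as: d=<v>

d^2_{-1,-1}(β=1.8945) via Wigner's sum:
With c≡cos(β/2)=0.583918 and s≡sin(β/2)=0.811813, N=[1·6·1·6]^{1/2}=6.000000
Admissible k: 0..1 (factorial args all ≥0)
  k=0: (−1)^0·6.0000/(6)·0.5839^4·0.8118^0 = +0.116254
  k=1: (−1)^1·6.0000/(2)·0.5839^2·0.8118^2 = -0.674119
d^2_{-1,-1}(1.8945) = +0.116254 -0.674119 = -0.557865

d=-0.5579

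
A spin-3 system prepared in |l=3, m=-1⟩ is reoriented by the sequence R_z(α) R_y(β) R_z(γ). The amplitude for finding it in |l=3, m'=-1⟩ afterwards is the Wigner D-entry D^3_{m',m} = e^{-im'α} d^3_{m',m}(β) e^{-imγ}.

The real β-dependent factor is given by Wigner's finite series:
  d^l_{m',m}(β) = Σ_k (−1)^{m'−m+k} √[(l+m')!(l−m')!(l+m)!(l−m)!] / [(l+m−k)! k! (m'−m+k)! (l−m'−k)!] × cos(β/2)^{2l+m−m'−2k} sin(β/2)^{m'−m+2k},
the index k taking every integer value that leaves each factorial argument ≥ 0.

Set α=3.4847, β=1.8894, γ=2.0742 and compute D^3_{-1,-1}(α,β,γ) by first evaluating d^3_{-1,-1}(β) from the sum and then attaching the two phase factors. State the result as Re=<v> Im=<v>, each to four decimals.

D^3_{-1,-1}(3.4847,1.8894,2.0742) = e^{-i·-1·3.4847}·d^3_{-1,-1}(1.8894)·e^{-i·-1·2.0742}. Compute d first:
Half-angle: c=0.585986, s=0.810321. N=√(2·24·2·24)=48.000000
k: max(0,(-1)−(-1))=0 … min(3+(-1),3−(-1))=2
  k=0: (−1)^0·48.0000/(48)·0.5860^6·0.8103^0 = +0.040488
  k=1: (−1)^1·48.0000/(6)·0.5860^4·0.8103^2 = -0.619375
  k=2: (−1)^2·48.0000/(8)·0.5860^2·0.8103^4 = +0.888289
d^3_{-1,-1}(1.8894) = +0.040488 -0.619375 +0.888289 = +0.309403
Attach z-rotation phases: D = e^{-i(-1)(3.4847)}·(+0.309403)·e^{-i(-1)(2.0742)} = +0.231734-0.205010i

Re=0.2317 Im=-0.2050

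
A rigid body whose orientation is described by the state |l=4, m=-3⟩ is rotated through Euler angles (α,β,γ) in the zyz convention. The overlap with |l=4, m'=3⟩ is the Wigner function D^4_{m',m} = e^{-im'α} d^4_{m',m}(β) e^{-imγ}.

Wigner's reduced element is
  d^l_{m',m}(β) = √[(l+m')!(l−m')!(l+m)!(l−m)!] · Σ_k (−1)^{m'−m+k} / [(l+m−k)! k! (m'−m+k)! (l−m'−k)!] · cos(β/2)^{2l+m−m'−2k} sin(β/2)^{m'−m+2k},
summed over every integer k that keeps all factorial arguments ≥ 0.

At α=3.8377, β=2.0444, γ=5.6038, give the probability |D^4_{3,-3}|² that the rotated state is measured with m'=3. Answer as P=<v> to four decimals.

Split into d^4_{3,-3}(β=2.0444) × two z-phases.
Half-angle: c=0.521490, s=0.853257. N=√(5040·1·1·5040)=5040.000000
k∈{0,1} keeps every argument non-negative
  k=0: (−1)^6·5040.0000/(720)·0.5215^2·0.8533^6 = +0.734633
  k=1: (−1)^7·5040.0000/(5040)·0.5215^0·0.8533^8 = -0.280957
d^4_{3,-3}(2.0444) = +0.734633 -0.280957 = +0.453676
|D^4_{3,-3}|² = |d^4_{3,-3}(β)|² = (+0.453676)² = 0.205822 (the z-rotation phases have unit modulus)

P=0.2058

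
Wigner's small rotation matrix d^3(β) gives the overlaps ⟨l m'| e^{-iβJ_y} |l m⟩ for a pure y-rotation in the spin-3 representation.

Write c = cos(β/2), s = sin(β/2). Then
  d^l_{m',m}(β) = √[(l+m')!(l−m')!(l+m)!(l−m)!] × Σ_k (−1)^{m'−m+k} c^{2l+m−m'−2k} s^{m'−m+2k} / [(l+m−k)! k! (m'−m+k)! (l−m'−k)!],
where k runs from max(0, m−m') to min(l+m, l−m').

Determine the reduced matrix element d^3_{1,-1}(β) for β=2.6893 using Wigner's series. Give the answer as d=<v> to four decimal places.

d^3_{1,-1}(β=2.6893) via Wigner's sum:
Half-angle: c=0.224224, s=0.974538. N=√(24·2·2·24)=48.000000
k: max(0,(-1)−(1))=0 … min(3+(-1),3−(1))=2
  k=0: (−1)^2·48.0000/(8)·0.2242^4·0.9745^2 = +0.014404
  k=1: (−1)^3·48.0000/(6)·0.2242^2·0.9745^4 = -0.362783
  k=2: (−1)^4·48.0000/(48)·0.2242^0·0.9745^6 = +0.856627
d^3_{1,-1}(2.6893) = +0.014404 -0.362783 +0.856627 = +0.508248

d=0.5082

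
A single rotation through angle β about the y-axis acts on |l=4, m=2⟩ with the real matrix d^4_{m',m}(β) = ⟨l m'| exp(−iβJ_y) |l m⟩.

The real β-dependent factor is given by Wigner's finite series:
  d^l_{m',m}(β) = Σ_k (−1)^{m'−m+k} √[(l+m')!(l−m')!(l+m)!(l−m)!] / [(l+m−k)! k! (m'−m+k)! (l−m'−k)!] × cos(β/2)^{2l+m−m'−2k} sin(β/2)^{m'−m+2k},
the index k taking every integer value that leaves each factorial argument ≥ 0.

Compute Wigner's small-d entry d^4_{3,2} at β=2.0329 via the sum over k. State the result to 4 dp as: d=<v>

d^4_{3,2}(β=2.0329) via Wigner's sum:
Half-angle: c=0.526388, s=0.850245. N=√(5040·1·720·2)=2693.993318
The bounds max(0,m−m')=0 and min(l+m,l−m')=1 give 2 terms
  k=0: (−1)^1·2693.9933/(720)·0.5264^7·0.8502^1 = -0.035624
  k=1: (−1)^2·2693.9933/(240)·0.5264^5·0.8502^3 = +0.278834
d^4_{3,2}(2.0329) = -0.035624 +0.278834 = +0.243209

d=0.2432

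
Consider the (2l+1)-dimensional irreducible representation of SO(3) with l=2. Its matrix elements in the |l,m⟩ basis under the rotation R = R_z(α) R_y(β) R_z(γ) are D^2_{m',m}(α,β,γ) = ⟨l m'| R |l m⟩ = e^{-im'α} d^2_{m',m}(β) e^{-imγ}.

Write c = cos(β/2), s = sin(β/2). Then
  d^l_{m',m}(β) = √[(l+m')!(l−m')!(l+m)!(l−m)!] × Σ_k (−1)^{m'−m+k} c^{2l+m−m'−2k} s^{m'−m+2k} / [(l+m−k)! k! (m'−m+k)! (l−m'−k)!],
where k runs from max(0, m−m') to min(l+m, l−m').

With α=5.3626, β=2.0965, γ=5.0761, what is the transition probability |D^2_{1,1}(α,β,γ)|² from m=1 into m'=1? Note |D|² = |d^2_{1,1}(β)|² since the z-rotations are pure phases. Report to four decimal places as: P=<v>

P=0.2491

First d^2_{1,1}(β=2.0965), then the phase factors e^{-i(1)α} and e^{-i(1)γ}:
Half-angle: c=0.499088, s=0.866551. N=√(6·1·6·1)=6.000000
The bounds max(0,m−m')=0 and min(l+m,l−m')=1 give 2 terms
  k=0: (−1)^0·6.0000/(6)·0.4991^4·0.8666^0 = +0.062045
  k=1: (−1)^1·6.0000/(2)·0.4991^2·0.8666^2 = -0.561131
d^2_{1,1}(2.0965) = +0.062045 -0.561131 = -0.499086
|D^2_{1,1}|² = |d^2_{1,1}(β)|² = (-0.499086)² = 0.249087 (the z-rotation phases have unit modulus)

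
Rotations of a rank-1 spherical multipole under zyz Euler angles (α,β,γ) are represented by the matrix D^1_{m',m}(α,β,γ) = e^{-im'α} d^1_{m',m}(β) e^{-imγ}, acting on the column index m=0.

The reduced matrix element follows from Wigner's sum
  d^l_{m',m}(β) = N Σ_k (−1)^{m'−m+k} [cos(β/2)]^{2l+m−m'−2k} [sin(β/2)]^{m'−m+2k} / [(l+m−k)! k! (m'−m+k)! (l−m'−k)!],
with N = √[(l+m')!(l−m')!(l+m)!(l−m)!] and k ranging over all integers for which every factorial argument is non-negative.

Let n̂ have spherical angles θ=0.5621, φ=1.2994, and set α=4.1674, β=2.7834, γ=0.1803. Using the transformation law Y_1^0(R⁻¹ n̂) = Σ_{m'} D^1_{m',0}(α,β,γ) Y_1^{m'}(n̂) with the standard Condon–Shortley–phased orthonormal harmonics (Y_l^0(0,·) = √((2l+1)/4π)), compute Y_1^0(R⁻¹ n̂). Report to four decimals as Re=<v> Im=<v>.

Need the full column D^1_{m',0} for m'=−1..1 at α=4.1674, β=2.7834, γ=0.1803.
cos(β/2)=0.178140, sin(β/2)=0.984005
d^1_{-1,0}: single k=1 term ⇒ +0.247899;  D = -0.128513-0.211987i
d^1_{0,0}: k∈[0..1] ⇒ +0.031734 -0.968266 = -0.936532;  D = -0.936532+0.000000i
d^1_{1,0}: single k=0 term ⇒ -0.247899;  D = +0.128513-0.211987i
Y_1^{m'}(θ=0.5621,φ=1.2994) and Σ D·Y over m':
  (-0.1285-0.2120i)·(+0.0494-0.1774i)  (-0.9365+0.0000i)·(+0.4134+0.0000i)  (+0.1285-0.2120i)·(-0.0494-0.1774i)
Y_1^0(R⁻¹ n̂) = -0.475084+0.000000i

Re=-0.4751 Im=0.0000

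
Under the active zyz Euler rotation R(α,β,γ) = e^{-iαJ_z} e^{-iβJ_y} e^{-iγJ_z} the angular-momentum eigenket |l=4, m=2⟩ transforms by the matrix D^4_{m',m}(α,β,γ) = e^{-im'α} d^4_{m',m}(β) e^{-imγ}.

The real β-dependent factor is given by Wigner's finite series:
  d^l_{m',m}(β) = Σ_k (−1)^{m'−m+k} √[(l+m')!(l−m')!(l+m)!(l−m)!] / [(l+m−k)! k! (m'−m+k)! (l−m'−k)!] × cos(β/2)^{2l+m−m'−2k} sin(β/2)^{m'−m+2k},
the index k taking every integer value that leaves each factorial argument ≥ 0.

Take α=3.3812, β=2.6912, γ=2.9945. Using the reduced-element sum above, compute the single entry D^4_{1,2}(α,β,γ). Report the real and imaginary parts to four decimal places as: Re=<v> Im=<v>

Re=-0.1276 Im=-0.0070

Split into d^4_{1,2}(β=2.6912) × two z-phases.
Half-angle: c=0.223298, s=0.974750. N=√(120·6·720·2)=1018.233765
Admissible k: 1..3 (factorial args all ≥0)
  k=1: (−1)^0·1018.2338/(240)·0.2233^7·0.9748^1 = +0.000114
  k=2: (−1)^1·1018.2338/(48)·0.2233^5·0.9748^3 = -0.010907
  k=3: (−1)^2·1018.2338/(72)·0.2233^3·0.9748^5 = +0.138559
d^4_{1,2}(2.6912) = +0.000114 -0.010907 +0.138559 = +0.127766
Phases: e^{-i·(1)·3.3812}=-0.971431+0.237321i, e^{-i·(2)·2.9945}=+0.957039+0.289960i ⇒ D=-0.127576-0.006970i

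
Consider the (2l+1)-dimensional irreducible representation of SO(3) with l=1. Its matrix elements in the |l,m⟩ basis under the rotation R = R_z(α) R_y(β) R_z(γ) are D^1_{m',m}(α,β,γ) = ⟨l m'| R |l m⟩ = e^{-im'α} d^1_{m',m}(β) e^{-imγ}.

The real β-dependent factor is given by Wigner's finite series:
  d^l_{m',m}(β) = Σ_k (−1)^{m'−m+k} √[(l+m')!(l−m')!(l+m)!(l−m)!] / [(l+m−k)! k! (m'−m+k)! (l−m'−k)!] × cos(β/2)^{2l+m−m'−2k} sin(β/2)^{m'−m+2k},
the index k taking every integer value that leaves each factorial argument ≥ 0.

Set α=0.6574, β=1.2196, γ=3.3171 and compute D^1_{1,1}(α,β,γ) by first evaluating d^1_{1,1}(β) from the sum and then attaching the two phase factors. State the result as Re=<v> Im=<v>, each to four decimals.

First d^1_{1,1}(β=1.2196), then the phase factors e^{-i(1)α} and e^{-i(1)γ}:
Half-angle: c=0.819763, s=0.572704. N=√(2·1·2·1)=2.000000
k: max(0,(1)−(1))=0 … min(1+(1),1−(1))=0
  k=0: (−1)^0·2.0000/(2)·0.8198^2·0.5727^0 = +0.672011
d^1_{1,1}(1.2196) = +0.672011
Attach z-rotation phases: D = e^{-i(1)(0.6574)}·(+0.672011)·e^{-i(1)(3.3171)} = -0.452080+0.497214i

Re=-0.4521 Im=0.4972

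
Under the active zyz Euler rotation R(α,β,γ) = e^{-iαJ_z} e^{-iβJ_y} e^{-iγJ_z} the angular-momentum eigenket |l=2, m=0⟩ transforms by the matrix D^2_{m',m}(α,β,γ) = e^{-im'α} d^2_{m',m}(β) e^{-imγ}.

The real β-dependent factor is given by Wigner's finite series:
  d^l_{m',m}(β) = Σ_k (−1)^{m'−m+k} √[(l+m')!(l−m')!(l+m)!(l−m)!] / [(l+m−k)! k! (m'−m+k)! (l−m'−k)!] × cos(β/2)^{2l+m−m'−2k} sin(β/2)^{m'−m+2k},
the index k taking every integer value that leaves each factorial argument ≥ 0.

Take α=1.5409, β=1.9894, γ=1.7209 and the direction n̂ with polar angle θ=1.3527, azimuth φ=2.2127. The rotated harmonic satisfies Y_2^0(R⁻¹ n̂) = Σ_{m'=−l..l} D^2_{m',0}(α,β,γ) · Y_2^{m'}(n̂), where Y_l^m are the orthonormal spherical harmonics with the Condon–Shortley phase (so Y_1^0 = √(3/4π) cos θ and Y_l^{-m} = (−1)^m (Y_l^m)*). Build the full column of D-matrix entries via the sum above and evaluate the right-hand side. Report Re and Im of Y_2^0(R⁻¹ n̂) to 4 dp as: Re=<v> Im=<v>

Re=0.0369 Im=0.0000

Need the full column D^2_{m',0} for m'=−2..2 at α=1.5409, β=1.9894, γ=1.7209.
cos(β/2)=0.544754, sin(β/2)=0.838596
d^2_{-2,0}: single k=2 term ⇒ +0.511190;  D = -0.510277+0.030547i
d^2_{-1,0}: k∈[1..2] ⇒ +0.332071 -0.786926 = -0.454856;  D = -0.013596-0.454652i
d^2_{0,0}: k∈[0..2] ⇒ +0.088065 -0.834770 +0.494550 = -0.252155;  D = -0.252155+0.000000i
d^2_{1,0}: k∈[0..1] ⇒ -0.332071 +0.786926 = +0.454856;  D = +0.013596-0.454652i
d^2_{2,0}: single k=0 term ⇒ +0.511190;  D = -0.510277-0.030547i
Y_2^{m'}(θ=1.3527,φ=2.2127) and Σ D·Y over m':
  (-0.5103+0.0305i)·(-0.1042+0.3531i)  (-0.0136-0.4547i)·(-0.0977-0.1307i)  (-0.2522+0.0000i)·(-0.2711+0.0000i)  (+0.0136-0.4547i)·(+0.0977-0.1307i)  (-0.5103-0.0305i)·(-0.1042-0.3531i)
Y_2^0(R⁻¹ n̂) = +0.036945+0.000000i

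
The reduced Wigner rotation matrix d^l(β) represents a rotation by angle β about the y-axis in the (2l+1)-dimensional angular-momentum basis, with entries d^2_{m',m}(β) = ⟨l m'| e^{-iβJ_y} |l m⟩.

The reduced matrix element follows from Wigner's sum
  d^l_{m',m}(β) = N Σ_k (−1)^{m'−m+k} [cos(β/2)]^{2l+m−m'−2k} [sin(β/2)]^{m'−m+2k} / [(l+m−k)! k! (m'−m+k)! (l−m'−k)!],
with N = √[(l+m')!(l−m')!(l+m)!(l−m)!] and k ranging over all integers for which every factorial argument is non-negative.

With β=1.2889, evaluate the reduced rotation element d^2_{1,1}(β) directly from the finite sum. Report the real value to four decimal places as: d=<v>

d=-0.2835

d^2_{1,1}(β=1.2889) via Wigner's sum:
With c≡cos(β/2)=0.799430 and s≡sin(β/2)=0.600759, N=[6·1·6·1]^{1/2}=6.000000
k∈{0,1} keeps every argument non-negative
  k=0: (−1)^0·6.0000/(6)·0.7994^4·0.6008^0 = +0.408435
  k=1: (−1)^1·6.0000/(2)·0.7994^2·0.6008^2 = -0.691963
d^2_{1,1}(1.2889) = +0.408435 -0.691963 = -0.283528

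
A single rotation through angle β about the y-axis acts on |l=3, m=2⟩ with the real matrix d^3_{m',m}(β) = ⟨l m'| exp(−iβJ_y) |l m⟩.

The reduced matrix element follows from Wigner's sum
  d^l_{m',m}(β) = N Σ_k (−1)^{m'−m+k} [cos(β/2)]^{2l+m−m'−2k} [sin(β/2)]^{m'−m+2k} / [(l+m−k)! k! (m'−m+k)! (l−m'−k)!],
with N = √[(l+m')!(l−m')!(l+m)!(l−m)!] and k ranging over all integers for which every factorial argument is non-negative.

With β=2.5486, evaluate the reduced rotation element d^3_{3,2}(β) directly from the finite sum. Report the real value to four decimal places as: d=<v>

d^3_{3,2}(β=2.5486) via Wigner's sum:
Half-angle: c=0.292171, s=0.956366. N=√(720·1·120·1)=293.938769
The bounds max(0,m−m')=0 and min(l+m,l−m')=0 give 1 term
  k=0: (−1)^1·293.9388/(120)·0.2922^5·0.9564^1 = -0.004988
d^3_{3,2}(2.5486) = -0.004988

d=-0.0050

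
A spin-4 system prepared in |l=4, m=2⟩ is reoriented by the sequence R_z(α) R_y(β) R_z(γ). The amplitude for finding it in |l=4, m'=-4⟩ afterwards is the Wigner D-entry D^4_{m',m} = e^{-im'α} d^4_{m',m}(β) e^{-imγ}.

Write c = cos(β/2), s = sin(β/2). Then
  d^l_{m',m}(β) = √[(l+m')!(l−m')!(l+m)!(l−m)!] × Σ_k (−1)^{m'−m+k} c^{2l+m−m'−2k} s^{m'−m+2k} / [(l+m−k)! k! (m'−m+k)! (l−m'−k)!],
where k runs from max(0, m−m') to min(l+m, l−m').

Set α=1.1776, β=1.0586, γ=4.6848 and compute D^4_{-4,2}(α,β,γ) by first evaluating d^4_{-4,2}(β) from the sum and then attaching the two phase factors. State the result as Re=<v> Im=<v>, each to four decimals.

Split into d^4_{-4,2}(β=1.0586) × two z-phases.
With c≡cos(β/2)=0.863161 and s≡sin(β/2)=0.504929, N=[1·40320·720·2]^{1/2}=7619.763776
Admissible k: 6..6 (factorial args all ≥0)
  k=6: (−1)^0·7619.7638/(1440)·0.8632^2·0.5049^6 = +0.065335
d^4_{-4,2}(1.0586) = +0.065335
Phases: e^{-i·(-4)·1.1776}=-0.001989-0.999998i, e^{-i·(2)·4.6848}=-0.998478-0.055150i ⇒ D=-0.003473+0.065243i

Re=-0.0035 Im=0.0652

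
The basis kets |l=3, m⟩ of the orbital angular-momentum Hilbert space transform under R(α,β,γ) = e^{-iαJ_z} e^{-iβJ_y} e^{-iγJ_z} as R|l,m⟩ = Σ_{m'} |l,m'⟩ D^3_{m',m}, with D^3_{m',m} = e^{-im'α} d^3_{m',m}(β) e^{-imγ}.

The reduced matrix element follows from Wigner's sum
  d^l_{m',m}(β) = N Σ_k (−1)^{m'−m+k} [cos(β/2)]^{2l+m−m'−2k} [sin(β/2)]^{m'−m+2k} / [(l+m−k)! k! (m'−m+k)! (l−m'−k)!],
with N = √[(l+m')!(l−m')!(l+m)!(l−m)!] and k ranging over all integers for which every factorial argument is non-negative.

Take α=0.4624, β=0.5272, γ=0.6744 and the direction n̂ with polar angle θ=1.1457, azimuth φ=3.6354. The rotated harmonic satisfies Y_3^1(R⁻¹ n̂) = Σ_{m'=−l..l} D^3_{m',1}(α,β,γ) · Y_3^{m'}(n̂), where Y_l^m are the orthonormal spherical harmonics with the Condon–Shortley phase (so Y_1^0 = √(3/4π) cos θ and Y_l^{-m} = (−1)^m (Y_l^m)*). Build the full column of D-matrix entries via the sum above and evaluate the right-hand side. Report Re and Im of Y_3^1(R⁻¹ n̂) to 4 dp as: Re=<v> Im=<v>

Need the full column D^3_{m',1} for m'=−3..3 at α=0.4624, β=0.5272, γ=0.6744.
cos(β/2)=0.965458, sin(β/2)=0.260558
d^3_{-3,1}: single k=4 term ⇒ +0.016639;  D = +0.012588+0.010881i
d^3_{-2,1}: k∈[3..4] ⇒ +0.100680 -0.003667 = +0.097013;  D = +0.093988+0.024039i
d^3_{-1,1}: k∈[2..4] ⇒ +0.353911 -0.034370 +0.000313 = +0.319854;  D = +0.312693-0.067302i
d^3_{0,1}: k∈[1..3] ⇒ +0.757116 -0.165434 +0.004016 = +0.595698;  D = +0.465289-0.371971i
d^3_{1,1}: k∈[0..2] ⇒ +0.809843 -0.471881 +0.025777 = +0.363739;  D = +0.152952-0.330018i
d^3_{2,1}: k∈[0..1] ⇒ -0.691149 +0.100680 = -0.590469;  D = +0.016769+0.590231i
d^3_{3,1}: single k=0 term ⇒ +0.228448;  D = -0.107676-0.201481i
Y_3^{m'}(θ=1.1457,φ=3.6354) and Σ D·Y over m':
  (+0.0126+0.0109i)·(-0.0282+0.3142i)  (+0.0940+0.0240i)·(+0.1926-0.2920i)  (+0.3127-0.0673i)·(+0.0388-0.0209i)  (+0.4653-0.3720i)·(-0.3308+0.0000i)  (+0.1530-0.3300i)·(-0.0388-0.0209i)  (+0.0168+0.5902i)·(+0.1926+0.2920i)  (-0.1077-0.2015i)·(+0.0282+0.3142i)
Y_3^1(R⁻¹ n̂) = -0.243511+0.183448i

Re=-0.2435 Im=0.1834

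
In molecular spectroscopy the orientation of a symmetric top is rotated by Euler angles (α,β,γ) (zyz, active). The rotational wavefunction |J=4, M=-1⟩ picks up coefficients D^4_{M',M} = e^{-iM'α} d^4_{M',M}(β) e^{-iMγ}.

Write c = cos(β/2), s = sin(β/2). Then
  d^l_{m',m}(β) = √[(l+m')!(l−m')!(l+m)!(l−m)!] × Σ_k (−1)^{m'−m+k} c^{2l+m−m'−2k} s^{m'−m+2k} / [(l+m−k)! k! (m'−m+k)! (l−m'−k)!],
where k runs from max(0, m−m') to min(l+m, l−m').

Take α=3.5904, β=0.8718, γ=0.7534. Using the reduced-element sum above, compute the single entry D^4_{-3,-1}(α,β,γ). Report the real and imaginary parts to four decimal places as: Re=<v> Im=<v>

First d^4_{-3,-1}(β=0.8718), then the phase factors e^{-i(-3)α} and e^{-i(-1)γ}:
With c≡cos(β/2)=0.906490 and s≡sin(β/2)=0.422226, N=[1·5040·6·120]^{1/2}=1904.940944
The bounds max(0,m−m')=2 and min(l+m,l−m')=3 give 2 terms
  k=2: (−1)^0·1904.9409/(240)·0.9065^6·0.4222^2 = +0.785128
  k=3: (−1)^1·1904.9409/(144)·0.9065^4·0.4222^4 = -0.283892
d^4_{-3,-1}(0.8718) = +0.785128 -0.283892 = +0.501236
Phases: e^{-i·(-3)·3.5904}=-0.222496-0.974934i, e^{-i·(-1)·0.7534}=+0.729367+0.684123i ⇒ D=+0.252970-0.432716i

Re=0.2530 Im=-0.4327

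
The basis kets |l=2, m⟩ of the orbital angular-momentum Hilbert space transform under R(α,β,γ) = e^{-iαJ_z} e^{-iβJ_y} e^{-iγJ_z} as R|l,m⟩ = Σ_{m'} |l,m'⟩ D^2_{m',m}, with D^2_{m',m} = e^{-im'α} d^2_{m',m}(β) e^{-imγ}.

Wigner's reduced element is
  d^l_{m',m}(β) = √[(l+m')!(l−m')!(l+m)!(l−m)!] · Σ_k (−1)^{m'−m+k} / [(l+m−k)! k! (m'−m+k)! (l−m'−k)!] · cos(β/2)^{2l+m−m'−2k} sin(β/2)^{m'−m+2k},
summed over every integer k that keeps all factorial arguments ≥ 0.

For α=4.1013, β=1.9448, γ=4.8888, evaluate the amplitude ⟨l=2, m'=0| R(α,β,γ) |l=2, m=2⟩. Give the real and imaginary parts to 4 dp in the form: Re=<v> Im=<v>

Split into d^2_{0,2}(β=1.9448) × two z-phases.
Half-angle: c=0.563318, s=0.826240. N=√(2·2·24·1)=9.797959
k∈{2} keeps every argument non-negative
  k=2: (−1)^0·9.7980/(4)·0.5633^2·0.8262^2 = +0.530635
d^2_{0,2}(1.9448) = +0.530635
Attach z-rotation phases: D = e^{-i(0)(4.1013)}·(+0.530635)·e^{-i(2)(4.8888)} = -0.497948+0.183359i

Re=-0.4979 Im=0.1834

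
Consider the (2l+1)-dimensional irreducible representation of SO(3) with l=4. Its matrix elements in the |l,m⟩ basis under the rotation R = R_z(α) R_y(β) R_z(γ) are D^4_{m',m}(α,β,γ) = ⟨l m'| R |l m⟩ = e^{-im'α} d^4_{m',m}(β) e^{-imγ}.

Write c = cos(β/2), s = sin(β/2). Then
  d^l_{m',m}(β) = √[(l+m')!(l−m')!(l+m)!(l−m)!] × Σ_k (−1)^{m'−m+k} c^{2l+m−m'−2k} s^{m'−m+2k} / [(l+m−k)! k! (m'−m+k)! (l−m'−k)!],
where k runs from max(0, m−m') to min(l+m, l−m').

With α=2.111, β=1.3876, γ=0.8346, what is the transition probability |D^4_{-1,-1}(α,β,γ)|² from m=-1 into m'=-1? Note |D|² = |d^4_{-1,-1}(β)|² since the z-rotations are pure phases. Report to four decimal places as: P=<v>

Split into d^4_{-1,-1}(β=1.3876) × two z-phases.
Half-angle: c=0.768822, s=0.639463. N=√(6·120·6·120)=720.000000
The bounds max(0,m−m')=0 and min(l+m,l−m')=3 give 4 terms
  k=0: (−1)^0·720.0000/(720)·0.7688^8·0.6395^0 = +0.122069
  k=1: (−1)^1·720.0000/(48)·0.7688^6·0.6395^2 = -1.266707
  k=2: (−1)^2·720.0000/(24)·0.7688^4·0.6395^4 = +1.752613
  k=3: (−1)^3·720.0000/(72)·0.7688^2·0.6395^6 = -0.404152
d^4_{-1,-1}(1.3876) = +0.122069 -1.266707 +1.752613 -0.404152 = +0.203823
|D^4_{-1,-1}|² = |d^4_{-1,-1}(β)|² = (+0.203823)² = 0.041544 (the z-rotation phases have unit modulus)

P=0.0415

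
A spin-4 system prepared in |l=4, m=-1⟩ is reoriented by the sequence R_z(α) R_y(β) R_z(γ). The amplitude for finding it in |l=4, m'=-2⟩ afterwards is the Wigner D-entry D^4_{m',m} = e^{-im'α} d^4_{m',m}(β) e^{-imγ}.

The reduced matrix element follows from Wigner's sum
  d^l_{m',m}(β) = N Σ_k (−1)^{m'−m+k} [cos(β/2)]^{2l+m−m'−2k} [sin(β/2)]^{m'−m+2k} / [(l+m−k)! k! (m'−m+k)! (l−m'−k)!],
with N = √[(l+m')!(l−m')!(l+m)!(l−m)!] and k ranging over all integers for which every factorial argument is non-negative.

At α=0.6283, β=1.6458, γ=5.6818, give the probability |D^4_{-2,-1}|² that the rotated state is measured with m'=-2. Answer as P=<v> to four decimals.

P=0.0042

First d^4_{-2,-1}(β=1.6458), then the phase factors e^{-i(-2)α} and e^{-i(-1)γ}:
c=cos(1.6458/2)=0.680098, s=sin(1.6458/2)=0.733121; N=√[2·720·6·120]=1018.233765
Admissible k: 1..3 (factorial args all ≥0)
  k=1: (−1)^0·1018.2338/(240)·0.6801^7·0.7331^1 = +0.209321
  k=2: (−1)^1·1018.2338/(48)·0.6801^5·0.7331^3 = -1.216161
  k=3: (−1)^2·1018.2338/(72)·0.6801^3·0.7331^5 = +0.942125
d^4_{-2,-1}(1.6458) = +0.209321 -1.216161 +0.942125 = -0.064716
|D^4_{-2,-1}|² = |d^4_{-2,-1}(β)|² = (-0.064716)² = 0.004188 (the z-rotation phases have unit modulus)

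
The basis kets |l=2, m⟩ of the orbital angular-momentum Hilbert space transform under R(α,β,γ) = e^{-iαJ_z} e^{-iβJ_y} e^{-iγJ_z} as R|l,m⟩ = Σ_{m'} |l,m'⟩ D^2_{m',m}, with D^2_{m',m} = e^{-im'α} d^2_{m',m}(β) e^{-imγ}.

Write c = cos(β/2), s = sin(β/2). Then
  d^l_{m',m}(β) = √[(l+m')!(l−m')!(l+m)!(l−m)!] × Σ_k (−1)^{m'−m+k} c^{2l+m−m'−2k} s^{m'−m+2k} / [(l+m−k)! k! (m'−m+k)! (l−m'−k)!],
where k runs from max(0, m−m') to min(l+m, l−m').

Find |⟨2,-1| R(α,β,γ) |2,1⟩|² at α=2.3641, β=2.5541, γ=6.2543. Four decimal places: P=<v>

D^2_{-1,1}(2.3641,2.5541,6.2543) = e^{-i·-1·2.3641}·d^2_{-1,1}(2.5541)·e^{-i·1·6.2543}. Compute d first:
Half-angle: c=0.289540, s=0.957166. N=√(1·6·6·1)=6.000000
The bounds max(0,m−m')=2 and min(l+m,l−m')=3 give 2 terms
  k=2: (−1)^0·6.0000/(2)·0.2895^2·0.9572^2 = +0.230416
  k=3: (−1)^1·6.0000/(6)·0.2895^0·0.9572^4 = -0.839361
d^2_{-1,1}(2.5541) = +0.230416 -0.839361 = -0.608945
|D^2_{-1,1}|² = |d^2_{-1,1}(β)|² = (-0.608945)² = 0.370814 (the z-rotation phases have unit modulus)

P=0.3708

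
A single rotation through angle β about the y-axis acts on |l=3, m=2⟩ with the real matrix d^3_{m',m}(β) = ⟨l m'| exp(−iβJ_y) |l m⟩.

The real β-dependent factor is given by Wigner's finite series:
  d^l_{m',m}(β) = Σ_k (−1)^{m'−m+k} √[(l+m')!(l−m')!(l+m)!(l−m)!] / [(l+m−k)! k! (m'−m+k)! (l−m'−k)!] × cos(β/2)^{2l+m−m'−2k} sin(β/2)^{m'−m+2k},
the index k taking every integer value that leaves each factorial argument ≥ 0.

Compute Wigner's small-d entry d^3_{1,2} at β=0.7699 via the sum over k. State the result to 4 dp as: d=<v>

d=0.5455

d^3_{1,2}(β=0.7699) via Wigner's sum:
With c≡cos(β/2)=0.926817 and s≡sin(β/2)=0.375513, N=[24·2·120·1]^{1/2}=75.894664
k∈{1,2} keeps every argument non-negative
  k=1: (−1)^0·75.8947/(24)·0.9268^5·0.3755^1 = +0.812073
  k=2: (−1)^1·75.8947/(12)·0.9268^3·0.3755^3 = -0.266616
d^3_{1,2}(0.7699) = +0.812073 -0.266616 = +0.545457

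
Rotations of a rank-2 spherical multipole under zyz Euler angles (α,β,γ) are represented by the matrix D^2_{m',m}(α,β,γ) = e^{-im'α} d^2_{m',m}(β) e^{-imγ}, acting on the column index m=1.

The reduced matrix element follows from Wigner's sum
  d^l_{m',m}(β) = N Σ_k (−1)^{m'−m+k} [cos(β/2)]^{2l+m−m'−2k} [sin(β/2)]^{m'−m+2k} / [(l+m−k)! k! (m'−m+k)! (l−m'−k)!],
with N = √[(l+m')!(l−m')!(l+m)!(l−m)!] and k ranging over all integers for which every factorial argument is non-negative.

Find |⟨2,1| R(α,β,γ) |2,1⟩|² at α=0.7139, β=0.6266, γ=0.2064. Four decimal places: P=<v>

Split into d^2_{1,1}(β=0.6266) × two z-phases.
With c≡cos(β/2)=0.951322 and s≡sin(β/2)=0.308200, N=[6·1·6·1]^{1/2}=6.000000
Admissible k: 0..1 (factorial args all ≥0)
  k=0: (−1)^0·6.0000/(6)·0.9513^4·0.3082^0 = +0.819048
  k=1: (−1)^1·6.0000/(2)·0.9513^2·0.3082^2 = -0.257893
d^2_{1,1}(0.6266) = +0.819048 -0.257893 = +0.561155
|D^2_{1,1}|² = |d^2_{1,1}(β)|² = (+0.561155)² = 0.314895 (the z-rotation phases have unit modulus)

P=0.3149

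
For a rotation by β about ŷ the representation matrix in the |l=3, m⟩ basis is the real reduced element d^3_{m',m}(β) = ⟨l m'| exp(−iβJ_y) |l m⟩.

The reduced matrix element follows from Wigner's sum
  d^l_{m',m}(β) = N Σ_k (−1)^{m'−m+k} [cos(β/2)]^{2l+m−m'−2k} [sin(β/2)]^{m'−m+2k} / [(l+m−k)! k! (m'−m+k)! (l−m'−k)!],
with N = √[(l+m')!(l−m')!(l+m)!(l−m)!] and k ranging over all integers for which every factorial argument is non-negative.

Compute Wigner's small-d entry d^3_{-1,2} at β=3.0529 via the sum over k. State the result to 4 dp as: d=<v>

d^3_{-1,2}(β=3.0529) via Wigner's sum:
Half-angle: c=0.044332, s=0.999017. N=√(2·24·120·1)=75.894664
k∈{3,4} keeps every argument non-negative
  k=3: (−1)^0·75.8947/(12)·0.0443^3·0.9990^3 = +0.000549
  k=4: (−1)^1·75.8947/(24)·0.0443^1·0.9990^5 = -0.139502
d^3_{-1,2}(3.0529) = +0.000549 -0.139502 = -0.138952

d=-0.1390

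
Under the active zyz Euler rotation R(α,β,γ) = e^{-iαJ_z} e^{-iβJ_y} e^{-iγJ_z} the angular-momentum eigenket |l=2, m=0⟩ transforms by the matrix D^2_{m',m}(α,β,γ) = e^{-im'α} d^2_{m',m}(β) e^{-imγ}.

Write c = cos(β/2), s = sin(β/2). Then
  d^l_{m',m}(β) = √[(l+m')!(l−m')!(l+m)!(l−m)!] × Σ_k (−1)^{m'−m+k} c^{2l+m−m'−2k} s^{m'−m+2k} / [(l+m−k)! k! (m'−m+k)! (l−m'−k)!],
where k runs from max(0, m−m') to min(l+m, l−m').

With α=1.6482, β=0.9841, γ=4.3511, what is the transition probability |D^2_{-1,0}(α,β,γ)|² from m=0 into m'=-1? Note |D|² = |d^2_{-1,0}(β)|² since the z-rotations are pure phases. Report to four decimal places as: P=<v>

First d^2_{-1,0}(β=0.9841), then the phase factors e^{-i(-1)α} and e^{-i(0)γ}:
c=cos(0.9841/2)=0.881366, s=sin(0.9841/2)=0.472434; N=√[1·6·2·2]=4.898979
k∈{1,2} keeps every argument non-negative
  k=1: (−1)^0·4.8990/(2)·0.8814^3·0.4724^1 = +0.792293
  k=2: (−1)^1·4.8990/(2)·0.8814^1·0.4724^3 = -0.227643
d^2_{-1,0}(0.9841) = +0.792293 -0.227643 = +0.564650
|D^2_{-1,0}|² = |d^2_{-1,0}(β)|² = (+0.564650)² = 0.318829 (the z-rotation phases have unit modulus)

P=0.3188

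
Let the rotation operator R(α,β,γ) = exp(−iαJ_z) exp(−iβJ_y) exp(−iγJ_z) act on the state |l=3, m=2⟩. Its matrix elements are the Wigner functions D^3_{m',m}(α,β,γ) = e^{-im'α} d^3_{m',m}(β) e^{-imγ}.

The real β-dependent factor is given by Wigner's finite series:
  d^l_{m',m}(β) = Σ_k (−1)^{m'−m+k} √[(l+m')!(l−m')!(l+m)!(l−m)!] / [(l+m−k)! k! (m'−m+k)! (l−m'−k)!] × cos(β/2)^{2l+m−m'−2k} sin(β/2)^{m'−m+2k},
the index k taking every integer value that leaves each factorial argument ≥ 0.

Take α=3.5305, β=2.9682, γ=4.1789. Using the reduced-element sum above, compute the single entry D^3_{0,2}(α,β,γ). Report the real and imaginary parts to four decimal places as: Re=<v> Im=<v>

First d^3_{0,2}(β=2.9682), then the phase factors e^{-i(0)α} and e^{-i(2)γ}:
c=cos(2.9682/2)=0.086588, s=sin(2.9682/2)=0.996244; N=√[6·6·120·1]=65.726707
k: max(0,(2)−(0))=2 … min(3+(2),3−(0))=3
  k=2: (−1)^0·65.7267/(12)·0.0866^4·0.9962^2 = +0.000306
  k=3: (−1)^1·65.7267/(12)·0.0866^2·0.9962^4 = -0.040452
d^3_{0,2}(2.9682) = +0.000306 -0.040452 = -0.040146
D = (+1.000000+0.000000i)·(-0.040146)·(-0.482773-0.875746i) = +0.019381+0.035158i

Re=0.0194 Im=0.0352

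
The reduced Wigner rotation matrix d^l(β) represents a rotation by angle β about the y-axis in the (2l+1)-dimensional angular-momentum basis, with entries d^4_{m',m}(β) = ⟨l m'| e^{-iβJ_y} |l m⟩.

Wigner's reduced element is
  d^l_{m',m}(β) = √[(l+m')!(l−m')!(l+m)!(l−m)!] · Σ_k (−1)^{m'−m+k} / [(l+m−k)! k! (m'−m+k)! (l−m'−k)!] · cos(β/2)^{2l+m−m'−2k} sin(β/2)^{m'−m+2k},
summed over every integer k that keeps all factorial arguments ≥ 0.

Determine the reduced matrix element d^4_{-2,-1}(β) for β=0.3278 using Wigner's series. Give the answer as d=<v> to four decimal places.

d^4_{-2,-1}(β=0.3278) via Wigner's sum:
c=cos(0.3278/2)=0.986598, s=sin(0.3278/2)=0.163167; N=√[2·720·6·120]=1018.233765
The bounds max(0,m−m')=1 and min(l+m,l−m')=3 give 3 terms
  k=1: (−1)^0·1018.2338/(240)·0.9866^7·0.1632^1 = +0.629872
  k=2: (−1)^1·1018.2338/(48)·0.9866^5·0.1632^3 = -0.086140
  k=3: (−1)^2·1018.2338/(72)·0.9866^3·0.1632^5 = +0.001571
d^4_{-2,-1}(0.3278) = +0.629872 -0.086140 +0.001571 = +0.545302

d=0.5453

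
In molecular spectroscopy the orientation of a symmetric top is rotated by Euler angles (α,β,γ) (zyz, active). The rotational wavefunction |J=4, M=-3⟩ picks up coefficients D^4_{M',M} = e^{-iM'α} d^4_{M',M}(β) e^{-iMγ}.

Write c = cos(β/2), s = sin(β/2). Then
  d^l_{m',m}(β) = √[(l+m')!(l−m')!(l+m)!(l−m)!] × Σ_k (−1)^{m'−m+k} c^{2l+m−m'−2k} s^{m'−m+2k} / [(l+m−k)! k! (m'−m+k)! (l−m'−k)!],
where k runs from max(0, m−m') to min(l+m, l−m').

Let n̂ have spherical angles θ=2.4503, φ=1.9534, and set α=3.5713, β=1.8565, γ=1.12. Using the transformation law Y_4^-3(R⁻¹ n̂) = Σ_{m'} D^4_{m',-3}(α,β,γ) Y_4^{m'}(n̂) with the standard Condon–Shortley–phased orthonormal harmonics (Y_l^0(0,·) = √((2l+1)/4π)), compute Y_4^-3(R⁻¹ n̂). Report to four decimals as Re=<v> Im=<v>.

Re=0.1545 Im=-0.1612

Need the full column D^4_{m',-3} for m'=−4..4 at α=3.5713, β=1.8565, γ=1.12.
cos(β/2)=0.599236, sin(β/2)=0.800573
d^4_{-4,-3}: single k=1 term ⇒ +0.062825;  D = +0.022510-0.058654i
d^4_{-3,-3}: k∈[0..1] ⇒ +0.016626 -0.207724 = -0.191098;  D = -0.012082-0.190716i
d^4_{-2,-3}: k∈[0..1] ⇒ -0.083109 +0.445017 = +0.361908;  D = -0.171272-0.318815i
d^4_{-1,-3}: k∈[0..1] ⇒ +0.235537 -0.700669 = -0.465132;  D = -0.370814-0.280793i
d^4_{0,-3}: k∈[0..1] ⇒ -0.469089 +0.837261 = +0.368172;  D = -0.359426-0.079774i
d^4_{1,-3}: k∈[0..1] ⇒ +0.700669 -0.750360 = -0.049691;  D = -0.048586+0.010422i
d^4_{2,-3}: k∈[0..1] ⇒ -0.794295 +0.472570 = -0.321725;  D = +0.257861-0.192393i
d^4_{3,-3}: k∈[0..1] ⇒ +0.661756 -0.168735 = +0.493021;  D = +0.236402-0.432647i
d^4_{4,-3}: single k=0 term ⇒ -0.357230;  D = +0.025119-0.356345i
Y_4^{m'}(θ=2.4503,φ=1.9534) and Σ D·Y over m':
  (+0.0225-0.0587i)·(+0.0030-0.0730i)  (-0.0121-0.1907i)·(-0.2279-0.1026i)  (-0.1713-0.3188i)·(-0.3094+0.2971i)  (-0.3708-0.2808i)·(+0.1002+0.2489i)  (-0.3594-0.0798i)·(-0.2619+0.0000i)  (-0.0486+0.0104i)·(-0.1002+0.2489i)  (+0.2579-0.1924i)·(-0.3094-0.2971i)  (+0.2364-0.4326i)·(+0.2279-0.1026i)  (+0.0251-0.3563i)·(+0.0030+0.0730i)
Y_4^-3(R⁻¹ n̂) = +0.154507-0.161210i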